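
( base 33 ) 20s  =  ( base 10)2206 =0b100010011110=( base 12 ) 133a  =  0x89E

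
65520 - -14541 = 80061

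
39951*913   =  36475263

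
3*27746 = 83238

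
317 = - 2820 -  - 3137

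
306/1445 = 18/85 = 0.21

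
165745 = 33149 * 5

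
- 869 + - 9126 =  - 9995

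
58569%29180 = 209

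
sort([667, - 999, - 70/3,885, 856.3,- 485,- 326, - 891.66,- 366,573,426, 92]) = [- 999,-891.66,- 485,-366,-326, - 70/3, 92, 426,573,667,856.3,885] 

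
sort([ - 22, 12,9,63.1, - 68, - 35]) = [-68 ,  -  35, - 22,9,12, 63.1]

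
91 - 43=48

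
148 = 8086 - 7938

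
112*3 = 336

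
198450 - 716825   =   - 518375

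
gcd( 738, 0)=738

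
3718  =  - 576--4294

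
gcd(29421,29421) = 29421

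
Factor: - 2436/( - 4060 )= 3/5 = 3^1*5^(  -  1 )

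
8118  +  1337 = 9455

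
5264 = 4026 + 1238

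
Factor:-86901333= - 3^1*28967111^1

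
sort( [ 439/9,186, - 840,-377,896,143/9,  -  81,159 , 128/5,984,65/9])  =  [ -840 ,-377,-81,65/9, 143/9,128/5,439/9, 159 , 186,896, 984] 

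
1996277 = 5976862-3980585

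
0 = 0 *493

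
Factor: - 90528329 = -953^1*94993^1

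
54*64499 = 3482946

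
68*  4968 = 337824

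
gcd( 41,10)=1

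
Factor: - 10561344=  - 2^6*3^1  *67^1*821^1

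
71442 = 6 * 11907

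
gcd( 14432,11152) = 656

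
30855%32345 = 30855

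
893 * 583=520619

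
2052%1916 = 136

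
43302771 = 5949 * 7279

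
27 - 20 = 7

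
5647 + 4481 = 10128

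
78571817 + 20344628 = 98916445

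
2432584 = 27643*88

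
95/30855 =19/6171 = 0.00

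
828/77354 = 414/38677   =  0.01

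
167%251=167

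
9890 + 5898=15788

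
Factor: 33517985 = 5^1*6703597^1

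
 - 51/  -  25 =2 +1/25 = 2.04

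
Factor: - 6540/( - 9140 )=3^1*109^1*457^( - 1 ) = 327/457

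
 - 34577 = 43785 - 78362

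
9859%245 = 59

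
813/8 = 101 + 5/8 =101.62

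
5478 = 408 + 5070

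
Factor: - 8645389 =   -  331^1*26119^1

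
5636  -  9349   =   - 3713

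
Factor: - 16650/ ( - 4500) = 2^( - 1 )*5^( - 1)*37^1 = 37/10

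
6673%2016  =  625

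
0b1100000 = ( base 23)44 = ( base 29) 39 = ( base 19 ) 51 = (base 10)96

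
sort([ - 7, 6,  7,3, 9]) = [ - 7,  3, 6, 7, 9 ]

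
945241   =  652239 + 293002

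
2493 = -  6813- - 9306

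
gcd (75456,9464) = 8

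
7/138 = 7/138 =0.05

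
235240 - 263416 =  - 28176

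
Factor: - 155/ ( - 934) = 2^( - 1 )*5^1*31^1* 467^( - 1)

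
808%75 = 58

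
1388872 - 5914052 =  - 4525180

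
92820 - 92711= 109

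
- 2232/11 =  - 2232/11=- 202.91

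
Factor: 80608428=2^2*3^2*2239123^1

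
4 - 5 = - 1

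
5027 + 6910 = 11937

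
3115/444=3115/444=7.02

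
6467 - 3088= 3379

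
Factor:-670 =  - 2^1*5^1*67^1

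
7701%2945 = 1811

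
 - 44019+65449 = 21430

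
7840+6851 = 14691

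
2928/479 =6+54/479 = 6.11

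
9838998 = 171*57538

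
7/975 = 7/975 = 0.01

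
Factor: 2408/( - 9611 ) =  - 2^3*43^1*1373^( - 1 ) = - 344/1373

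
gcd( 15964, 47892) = 15964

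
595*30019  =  17861305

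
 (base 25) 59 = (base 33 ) 42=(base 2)10000110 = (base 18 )78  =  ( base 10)134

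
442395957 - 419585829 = 22810128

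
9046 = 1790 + 7256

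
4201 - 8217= - 4016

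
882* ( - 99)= -87318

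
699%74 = 33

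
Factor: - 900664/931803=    - 2^3*3^ ( - 1) * 131^(  -  1 )*2371^( - 1)*112583^1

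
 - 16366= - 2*8183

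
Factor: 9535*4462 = 2^1*5^1 * 23^1  *97^1*1907^1 = 42545170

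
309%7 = 1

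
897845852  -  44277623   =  853568229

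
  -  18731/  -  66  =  283 + 53/66 = 283.80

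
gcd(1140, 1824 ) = 228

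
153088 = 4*38272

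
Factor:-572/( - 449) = 2^2*11^1*13^1*449^( - 1)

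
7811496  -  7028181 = 783315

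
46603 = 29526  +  17077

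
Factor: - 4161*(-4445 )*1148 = 21233000460 = 2^2*3^1*5^1 * 7^2*19^1*41^1*73^1*127^1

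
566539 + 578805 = 1145344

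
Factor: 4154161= 11^1*41^1*61^1*151^1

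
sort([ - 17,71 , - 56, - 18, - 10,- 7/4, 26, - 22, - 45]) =[ - 56, - 45,-22, - 18, - 17,-10,-7/4 , 26, 71 ] 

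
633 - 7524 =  - 6891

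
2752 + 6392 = 9144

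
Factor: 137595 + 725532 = 3^2*29^1*3307^1= 863127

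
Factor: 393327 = 3^2*11^1* 29^1 * 137^1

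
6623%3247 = 129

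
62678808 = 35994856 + 26683952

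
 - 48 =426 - 474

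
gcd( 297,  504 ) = 9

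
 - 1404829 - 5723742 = -7128571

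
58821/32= 58821/32 = 1838.16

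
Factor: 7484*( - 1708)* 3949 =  - 2^4*7^1*11^1 * 61^1*359^1*1871^1 = - 50478771728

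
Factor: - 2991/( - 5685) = 997/1895   =  5^( - 1)*379^( - 1)* 997^1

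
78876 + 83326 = 162202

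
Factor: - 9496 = - 2^3 *1187^1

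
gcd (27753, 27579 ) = 87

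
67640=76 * 890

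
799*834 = 666366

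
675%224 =3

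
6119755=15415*397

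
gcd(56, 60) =4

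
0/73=0 = 0.00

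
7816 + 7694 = 15510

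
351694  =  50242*7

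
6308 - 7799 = -1491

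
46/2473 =46/2473 = 0.02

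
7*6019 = 42133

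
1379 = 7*197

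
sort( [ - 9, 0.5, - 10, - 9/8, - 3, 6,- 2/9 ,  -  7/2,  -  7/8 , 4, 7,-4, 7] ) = [ - 10, - 9,  -  4,-7/2, - 3,-9/8, - 7/8, - 2/9, 0.5, 4,  6, 7, 7 ] 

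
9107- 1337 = 7770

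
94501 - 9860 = 84641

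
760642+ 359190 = 1119832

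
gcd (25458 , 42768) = 6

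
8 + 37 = 45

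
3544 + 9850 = 13394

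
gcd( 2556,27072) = 36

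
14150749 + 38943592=53094341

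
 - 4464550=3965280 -8429830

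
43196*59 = 2548564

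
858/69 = 12 + 10/23 = 12.43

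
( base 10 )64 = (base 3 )2101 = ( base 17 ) 3D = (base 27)2A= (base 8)100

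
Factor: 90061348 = 2^2*13^1*1731949^1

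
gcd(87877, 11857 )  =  1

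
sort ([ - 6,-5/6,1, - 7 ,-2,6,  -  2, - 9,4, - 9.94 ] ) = [ - 9.94,- 9,  -  7, -6,-2, - 2, - 5/6, 1, 4,6]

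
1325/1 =1325 = 1325.00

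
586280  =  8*73285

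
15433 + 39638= 55071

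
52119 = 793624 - 741505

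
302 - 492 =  - 190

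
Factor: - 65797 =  - 19^1*3463^1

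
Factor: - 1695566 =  - 2^1*523^1*1621^1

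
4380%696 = 204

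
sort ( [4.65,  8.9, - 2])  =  [-2,4.65, 8.9] 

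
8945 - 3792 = 5153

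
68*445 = 30260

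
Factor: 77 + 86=163^1 = 163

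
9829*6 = 58974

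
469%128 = 85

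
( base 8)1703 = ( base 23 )1ik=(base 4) 33003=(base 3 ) 1022200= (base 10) 963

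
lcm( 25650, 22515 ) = 2026350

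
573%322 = 251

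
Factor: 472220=2^2*5^1 * 7^1*3373^1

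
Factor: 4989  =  3^1 * 1663^1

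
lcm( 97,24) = 2328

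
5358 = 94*57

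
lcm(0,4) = 0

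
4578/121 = 4578/121 = 37.83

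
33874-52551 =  - 18677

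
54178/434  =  27089/217 = 124.83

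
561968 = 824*682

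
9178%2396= 1990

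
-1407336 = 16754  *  (-84)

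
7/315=1/45 = 0.02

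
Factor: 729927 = 3^2*11^1* 73^1*101^1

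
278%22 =14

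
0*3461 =0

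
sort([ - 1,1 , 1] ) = [ - 1, 1,  1] 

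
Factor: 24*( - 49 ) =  - 2^3 * 3^1 * 7^2=- 1176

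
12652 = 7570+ 5082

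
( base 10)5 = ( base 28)5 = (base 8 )5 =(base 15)5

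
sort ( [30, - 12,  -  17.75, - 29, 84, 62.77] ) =[-29, - 17.75 ,  -  12, 30, 62.77,  84] 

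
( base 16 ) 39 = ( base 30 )1r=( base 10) 57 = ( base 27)23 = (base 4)321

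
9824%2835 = 1319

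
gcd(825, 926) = 1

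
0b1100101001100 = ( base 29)7k9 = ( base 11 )4958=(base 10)6476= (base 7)24611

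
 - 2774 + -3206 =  - 5980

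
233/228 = 1 + 5/228 =1.02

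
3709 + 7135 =10844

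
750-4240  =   - 3490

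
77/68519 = 7/6229 = 0.00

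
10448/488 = 1306/61 = 21.41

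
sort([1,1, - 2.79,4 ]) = [-2.79,  1,1, 4]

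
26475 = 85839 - 59364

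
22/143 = 2/13 =0.15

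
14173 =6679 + 7494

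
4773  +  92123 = 96896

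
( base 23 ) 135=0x25B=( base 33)I9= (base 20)1a3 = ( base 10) 603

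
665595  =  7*95085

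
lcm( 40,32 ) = 160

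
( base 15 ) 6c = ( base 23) 4a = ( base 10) 102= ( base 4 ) 1212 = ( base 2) 1100110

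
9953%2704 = 1841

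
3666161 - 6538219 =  - 2872058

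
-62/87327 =-2/2817 = -  0.00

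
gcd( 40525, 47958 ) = 1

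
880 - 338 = 542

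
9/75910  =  9/75910 = 0.00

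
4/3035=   4/3035 =0.00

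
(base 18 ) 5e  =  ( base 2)1101000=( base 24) 48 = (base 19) 59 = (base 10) 104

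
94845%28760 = 8565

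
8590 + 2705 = 11295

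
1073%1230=1073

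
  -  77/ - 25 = 3+2/25 = 3.08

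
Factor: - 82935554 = - 2^1*13^1*17^1*187637^1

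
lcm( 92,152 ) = 3496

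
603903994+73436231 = 677340225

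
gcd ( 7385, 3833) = 1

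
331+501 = 832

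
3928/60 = 65 + 7/15 = 65.47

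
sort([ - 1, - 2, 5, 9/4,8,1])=[-2, - 1,1,9/4, 5,  8]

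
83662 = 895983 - 812321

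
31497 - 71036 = -39539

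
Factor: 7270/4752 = 3635/2376=2^( - 3)*3^( - 3)*5^1*11^( - 1) * 727^1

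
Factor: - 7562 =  - 2^1*19^1*199^1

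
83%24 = 11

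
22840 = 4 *5710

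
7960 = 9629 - 1669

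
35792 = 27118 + 8674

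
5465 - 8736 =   -  3271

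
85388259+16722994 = 102111253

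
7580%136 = 100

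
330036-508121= -178085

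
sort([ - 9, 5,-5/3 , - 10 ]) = [ - 10, - 9, - 5/3, 5 ] 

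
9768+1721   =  11489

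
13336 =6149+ 7187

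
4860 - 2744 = 2116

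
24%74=24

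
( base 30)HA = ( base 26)K0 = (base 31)GO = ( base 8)1010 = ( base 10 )520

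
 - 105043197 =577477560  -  682520757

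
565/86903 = 565/86903 = 0.01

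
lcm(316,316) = 316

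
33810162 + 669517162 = 703327324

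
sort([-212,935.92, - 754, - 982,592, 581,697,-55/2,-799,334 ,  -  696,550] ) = [ - 982, - 799, - 754 ,-696, - 212, - 55/2,334,550,  581,592,697,935.92] 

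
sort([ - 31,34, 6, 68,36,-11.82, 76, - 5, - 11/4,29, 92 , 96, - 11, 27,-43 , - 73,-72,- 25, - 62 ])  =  [-73,- 72, - 62, - 43, - 31, - 25,-11.82, - 11 , - 5, - 11/4,6, 27, 29 , 34, 36, 68, 76, 92, 96 ] 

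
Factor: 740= 2^2*5^1*37^1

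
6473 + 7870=14343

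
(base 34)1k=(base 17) 33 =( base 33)1L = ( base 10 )54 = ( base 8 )66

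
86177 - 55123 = 31054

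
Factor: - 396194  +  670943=274749 = 3^1 * 91583^1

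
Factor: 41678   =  2^1*7^1 *13^1 * 229^1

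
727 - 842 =  -  115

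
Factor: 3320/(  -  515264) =-5/776 = -2^( - 3) *5^1*97^( - 1) 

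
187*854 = 159698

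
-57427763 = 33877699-91305462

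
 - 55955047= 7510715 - 63465762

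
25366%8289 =499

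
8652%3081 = 2490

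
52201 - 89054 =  - 36853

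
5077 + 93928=99005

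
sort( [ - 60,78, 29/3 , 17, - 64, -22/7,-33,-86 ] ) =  [-86,-64,  -  60,  -  33,-22/7,29/3, 17, 78 ] 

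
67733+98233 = 165966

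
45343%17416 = 10511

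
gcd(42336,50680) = 56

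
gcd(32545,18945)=5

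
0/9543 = 0 =0.00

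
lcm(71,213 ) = 213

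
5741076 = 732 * 7843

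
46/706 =23/353 = 0.07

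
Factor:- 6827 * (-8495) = 57995365=5^1 * 1699^1*6827^1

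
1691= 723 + 968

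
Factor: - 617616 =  - 2^4*3^2*4289^1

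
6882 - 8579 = -1697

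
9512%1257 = 713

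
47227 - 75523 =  - 28296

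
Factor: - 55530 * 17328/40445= - 192444768/8089= - 2^5*3^3*19^2*617^1*8089^( - 1 ) 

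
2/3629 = 2/3629 =0.00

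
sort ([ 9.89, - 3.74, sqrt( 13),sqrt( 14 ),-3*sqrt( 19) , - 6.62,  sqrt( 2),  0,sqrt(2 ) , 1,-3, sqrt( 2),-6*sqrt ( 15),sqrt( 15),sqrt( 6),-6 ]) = [ - 6*sqrt( 15),-3*sqrt( 19), - 6.62,-6, - 3.74, -3,0, 1, sqrt( 2 ),sqrt( 2 ) , sqrt(2)  ,  sqrt(6),sqrt( 13), sqrt(14),sqrt (15 ), 9.89]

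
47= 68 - 21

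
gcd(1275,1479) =51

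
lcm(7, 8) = 56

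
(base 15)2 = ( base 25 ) 2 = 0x2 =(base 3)2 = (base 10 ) 2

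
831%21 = 12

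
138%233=138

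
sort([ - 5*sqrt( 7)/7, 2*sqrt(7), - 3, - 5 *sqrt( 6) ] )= [ - 5* sqrt(6), - 3, - 5*sqrt( 7 )/7, 2*sqrt (7)]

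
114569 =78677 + 35892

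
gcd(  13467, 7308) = 3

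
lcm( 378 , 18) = 378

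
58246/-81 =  - 720+74/81 = - 719.09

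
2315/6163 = 2315/6163 = 0.38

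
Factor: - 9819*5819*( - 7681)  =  438867461241=3^2*11^1*23^2*1091^1*7681^1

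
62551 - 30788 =31763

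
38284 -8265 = 30019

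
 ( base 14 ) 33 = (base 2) 101101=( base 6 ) 113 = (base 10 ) 45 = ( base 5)140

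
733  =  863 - 130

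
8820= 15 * 588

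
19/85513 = 19/85513 = 0.00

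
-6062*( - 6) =36372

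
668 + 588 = 1256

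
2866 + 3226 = 6092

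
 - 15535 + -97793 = - 113328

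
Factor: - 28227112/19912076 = - 2^1 *19^( - 1 )*31^1*127^( - 1 )*2063^( - 1 )*113819^1 = - 7056778/4978019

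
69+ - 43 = 26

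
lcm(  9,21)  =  63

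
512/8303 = 512/8303 = 0.06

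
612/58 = 10 + 16/29=10.55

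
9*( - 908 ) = -8172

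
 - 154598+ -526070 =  - 680668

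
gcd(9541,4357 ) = 1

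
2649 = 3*883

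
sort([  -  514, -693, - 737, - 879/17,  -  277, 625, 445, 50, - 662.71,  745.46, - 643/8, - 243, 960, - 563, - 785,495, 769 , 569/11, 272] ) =[-785, - 737,-693 , - 662.71, - 563,-514, - 277, - 243, - 643/8, - 879/17,50 , 569/11,272, 445 , 495,  625, 745.46,769,960 ]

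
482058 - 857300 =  - 375242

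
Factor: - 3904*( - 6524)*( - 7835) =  - 2^8*5^1 *7^1*61^1*233^1*1567^1 = - 199555068160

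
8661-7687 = 974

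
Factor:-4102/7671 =-2^1*3^(-1 )*7^1*293^1*2557^( - 1 )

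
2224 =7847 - 5623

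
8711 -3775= 4936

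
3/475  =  3/475 = 0.01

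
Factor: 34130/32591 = 2^1*5^1 * 13^( - 1)*23^( - 1)*109^(  -  1 )*3413^1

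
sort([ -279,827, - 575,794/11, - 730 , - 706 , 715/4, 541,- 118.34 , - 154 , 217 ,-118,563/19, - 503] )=[ - 730 ,  -  706,  -  575, - 503, - 279 , - 154 , - 118.34, - 118,563/19,794/11,715/4,217,541,827 ] 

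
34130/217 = 157 + 61/217 = 157.28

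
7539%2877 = 1785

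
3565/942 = 3565/942  =  3.78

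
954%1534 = 954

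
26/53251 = 26/53251 = 0.00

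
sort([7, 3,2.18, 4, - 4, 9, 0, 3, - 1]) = [ - 4, - 1,0, 2.18,  3,3, 4,7,9 ]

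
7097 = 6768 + 329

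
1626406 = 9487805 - 7861399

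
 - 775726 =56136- 831862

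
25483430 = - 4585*( - 5558 )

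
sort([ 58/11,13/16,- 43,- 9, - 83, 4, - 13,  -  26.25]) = [ - 83,- 43, - 26.25, -13, - 9, 13/16,4,58/11 ] 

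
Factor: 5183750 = 2^1*5^4*11^1*13^1*29^1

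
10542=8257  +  2285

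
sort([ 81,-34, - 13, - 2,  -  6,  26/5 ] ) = [- 34, - 13, - 6, - 2 , 26/5,81]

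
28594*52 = 1486888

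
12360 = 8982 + 3378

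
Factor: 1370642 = 2^1 * 7^1*13^1*17^1*443^1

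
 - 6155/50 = - 124 + 9/10 = - 123.10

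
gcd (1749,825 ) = 33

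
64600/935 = 69 + 1/11 = 69.09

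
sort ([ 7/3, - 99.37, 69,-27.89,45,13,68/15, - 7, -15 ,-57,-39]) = [-99.37,-57,-39, - 27.89, - 15, - 7,7/3,68/15, 13,45,69 ] 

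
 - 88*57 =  - 5016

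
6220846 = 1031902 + 5188944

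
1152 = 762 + 390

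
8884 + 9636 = 18520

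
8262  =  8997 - 735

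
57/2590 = 57/2590 = 0.02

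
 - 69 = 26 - 95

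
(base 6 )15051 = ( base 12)1487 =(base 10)2407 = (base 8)4547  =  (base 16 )967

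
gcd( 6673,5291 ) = 1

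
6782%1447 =994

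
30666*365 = 11193090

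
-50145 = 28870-79015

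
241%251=241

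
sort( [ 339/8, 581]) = [339/8,581]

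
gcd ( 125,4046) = 1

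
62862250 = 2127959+60734291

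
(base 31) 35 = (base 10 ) 98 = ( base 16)62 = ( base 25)3n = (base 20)4i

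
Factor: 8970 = 2^1*3^1*5^1*13^1*23^1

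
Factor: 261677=13^1 *20129^1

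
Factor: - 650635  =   - 5^1*130127^1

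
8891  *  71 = 631261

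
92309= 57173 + 35136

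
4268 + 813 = 5081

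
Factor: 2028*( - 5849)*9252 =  - 109745114544 = - 2^4*3^3*13^2*257^1* 5849^1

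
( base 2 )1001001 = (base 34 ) 25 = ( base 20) 3d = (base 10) 73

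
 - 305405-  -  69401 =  - 236004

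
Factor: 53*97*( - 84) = - 431844 =- 2^2 * 3^1*7^1*53^1*97^1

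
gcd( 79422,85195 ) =1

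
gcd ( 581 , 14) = 7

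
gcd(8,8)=8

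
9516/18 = 1586/3 = 528.67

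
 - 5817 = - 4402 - 1415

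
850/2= 425 = 425.00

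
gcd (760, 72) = 8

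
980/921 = 980/921 = 1.06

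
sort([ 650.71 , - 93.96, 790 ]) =[ -93.96,650.71,790]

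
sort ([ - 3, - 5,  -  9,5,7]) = [ - 9, - 5, - 3,5,7]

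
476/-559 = -1  +  83/559 = -0.85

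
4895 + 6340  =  11235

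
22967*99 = 2273733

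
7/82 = 7/82 = 0.09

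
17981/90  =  17981/90 = 199.79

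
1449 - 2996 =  - 1547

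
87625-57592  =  30033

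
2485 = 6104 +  - 3619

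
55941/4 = 55941/4=   13985.25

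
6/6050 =3/3025 =0.00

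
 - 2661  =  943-3604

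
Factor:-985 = -5^1 * 197^1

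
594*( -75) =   -  44550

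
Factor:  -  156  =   - 2^2*3^1*13^1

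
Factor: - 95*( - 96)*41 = 373920 = 2^5 * 3^1 * 5^1*19^1 * 41^1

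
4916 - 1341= 3575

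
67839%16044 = 3663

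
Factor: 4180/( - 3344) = -5/4=   -2^( - 2) * 5^1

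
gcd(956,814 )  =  2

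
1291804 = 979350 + 312454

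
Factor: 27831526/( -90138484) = -2^(- 1 ) *1301^( - 1)*17321^ ( - 1)*13915763^1 = - 13915763/45069242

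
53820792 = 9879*5448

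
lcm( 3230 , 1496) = 142120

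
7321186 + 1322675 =8643861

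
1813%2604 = 1813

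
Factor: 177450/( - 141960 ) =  - 5/4 = - 2^( - 2)*5^1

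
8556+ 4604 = 13160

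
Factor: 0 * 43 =0 = 0^1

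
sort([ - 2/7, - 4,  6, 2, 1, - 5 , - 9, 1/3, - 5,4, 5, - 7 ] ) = [-9, -7, - 5, - 5, - 4, - 2/7, 1/3, 1, 2,  4,5 , 6 ] 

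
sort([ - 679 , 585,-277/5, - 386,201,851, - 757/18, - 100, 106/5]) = [ - 679, - 386,  -  100, - 277/5, - 757/18, 106/5, 201,585,851]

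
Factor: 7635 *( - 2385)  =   - 18209475 = - 3^3*5^2*53^1*509^1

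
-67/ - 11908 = 67/11908 = 0.01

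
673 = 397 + 276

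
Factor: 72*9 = 648 = 2^3*3^4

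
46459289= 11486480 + 34972809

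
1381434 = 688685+692749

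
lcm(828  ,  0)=0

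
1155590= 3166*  365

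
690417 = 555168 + 135249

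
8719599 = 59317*147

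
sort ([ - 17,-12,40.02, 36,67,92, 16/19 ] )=[ -17, - 12, 16/19,36,40.02,67, 92]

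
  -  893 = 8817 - 9710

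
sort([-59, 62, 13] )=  [ - 59, 13,  62 ]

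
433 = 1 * 433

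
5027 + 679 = 5706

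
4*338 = 1352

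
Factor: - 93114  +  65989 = - 27125 = -5^3*7^1*31^1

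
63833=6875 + 56958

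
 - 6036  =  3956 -9992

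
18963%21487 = 18963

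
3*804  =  2412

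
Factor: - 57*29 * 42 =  - 69426 = - 2^1 *3^2*7^1*19^1 * 29^1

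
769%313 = 143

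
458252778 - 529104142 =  - 70851364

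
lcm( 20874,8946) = 62622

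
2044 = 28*73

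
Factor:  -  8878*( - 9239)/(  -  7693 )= - 2^1 * 7^( - 2)*23^1*157^( - 1)*193^1*9239^1= - 82023842/7693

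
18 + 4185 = 4203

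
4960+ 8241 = 13201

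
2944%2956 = 2944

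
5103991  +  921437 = 6025428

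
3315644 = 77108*43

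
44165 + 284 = 44449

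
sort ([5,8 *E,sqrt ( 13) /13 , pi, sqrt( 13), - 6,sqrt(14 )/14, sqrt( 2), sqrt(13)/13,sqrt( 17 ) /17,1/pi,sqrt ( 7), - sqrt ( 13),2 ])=[ - 6, - sqrt (13 ),sqrt(17)/17, sqrt(14 )/14, sqrt ( 13 )/13,sqrt( 13) /13,1/pi,sqrt(2),2,sqrt ( 7 ),  pi,sqrt(13),5, 8*E]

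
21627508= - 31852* ( - 679)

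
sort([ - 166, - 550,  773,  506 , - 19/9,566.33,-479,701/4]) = [ - 550, - 479, - 166, - 19/9 , 701/4,506, 566.33,773]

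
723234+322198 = 1045432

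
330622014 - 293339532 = 37282482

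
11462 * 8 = 91696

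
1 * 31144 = 31144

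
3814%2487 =1327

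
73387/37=73387/37=1983.43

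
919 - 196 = 723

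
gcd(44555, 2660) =665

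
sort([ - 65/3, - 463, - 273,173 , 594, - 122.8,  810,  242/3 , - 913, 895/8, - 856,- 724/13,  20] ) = [ - 913, - 856, -463, - 273, - 122.8, - 724/13, - 65/3, 20, 242/3,895/8, 173,  594,  810 ] 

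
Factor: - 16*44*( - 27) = 19008= 2^6*3^3*11^1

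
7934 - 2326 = 5608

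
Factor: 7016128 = 2^6 * 7^1 * 15661^1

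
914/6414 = 457/3207 = 0.14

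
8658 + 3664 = 12322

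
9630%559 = 127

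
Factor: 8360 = 2^3*5^1*11^1*19^1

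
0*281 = 0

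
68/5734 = 34/2867   =  0.01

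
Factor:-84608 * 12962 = - 1096688896= - 2^8 * 661^1 * 6481^1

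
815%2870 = 815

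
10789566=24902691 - 14113125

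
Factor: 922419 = 3^2*  113^1*907^1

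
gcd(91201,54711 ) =1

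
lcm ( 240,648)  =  6480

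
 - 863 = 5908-6771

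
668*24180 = 16152240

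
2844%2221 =623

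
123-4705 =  - 4582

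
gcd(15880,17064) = 8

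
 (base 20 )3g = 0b1001100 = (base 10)76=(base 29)2i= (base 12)64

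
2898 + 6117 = 9015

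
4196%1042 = 28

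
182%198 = 182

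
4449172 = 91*48892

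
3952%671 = 597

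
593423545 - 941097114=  - 347673569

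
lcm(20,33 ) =660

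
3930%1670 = 590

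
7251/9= 805 + 2/3 = 805.67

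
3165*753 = 2383245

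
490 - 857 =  - 367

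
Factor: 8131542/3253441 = 2^1*3^1*17^1*29^1*617^(- 1)*2749^1*5273^(  -  1 ) 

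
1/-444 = - 1/444 = -0.00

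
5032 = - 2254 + 7286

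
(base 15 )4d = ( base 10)73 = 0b1001001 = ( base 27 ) 2j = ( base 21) 3A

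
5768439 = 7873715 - 2105276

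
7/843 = 7/843 = 0.01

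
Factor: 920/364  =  2^1*5^1*7^(- 1)*13^(-1) * 23^1  =  230/91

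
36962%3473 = 2232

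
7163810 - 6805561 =358249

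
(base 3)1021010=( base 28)14p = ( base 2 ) 1110011001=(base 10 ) 921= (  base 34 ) r3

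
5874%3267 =2607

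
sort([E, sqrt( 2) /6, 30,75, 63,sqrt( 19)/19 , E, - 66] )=[ - 66,sqrt( 19)/19, sqrt ( 2 ) /6,E,E, 30,63, 75 ] 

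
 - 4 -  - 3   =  - 1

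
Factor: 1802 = 2^1*17^1 * 53^1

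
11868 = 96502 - 84634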